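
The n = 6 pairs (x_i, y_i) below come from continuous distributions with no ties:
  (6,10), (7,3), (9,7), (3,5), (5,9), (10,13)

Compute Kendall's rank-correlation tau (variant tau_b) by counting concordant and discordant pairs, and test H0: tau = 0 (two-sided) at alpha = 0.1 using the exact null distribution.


Step 1: Enumerate the 15 unordered pairs (i,j) with i<j and classify each by sign(x_j-x_i) * sign(y_j-y_i).
  (1,2):dx=+1,dy=-7->D; (1,3):dx=+3,dy=-3->D; (1,4):dx=-3,dy=-5->C; (1,5):dx=-1,dy=-1->C
  (1,6):dx=+4,dy=+3->C; (2,3):dx=+2,dy=+4->C; (2,4):dx=-4,dy=+2->D; (2,5):dx=-2,dy=+6->D
  (2,6):dx=+3,dy=+10->C; (3,4):dx=-6,dy=-2->C; (3,5):dx=-4,dy=+2->D; (3,6):dx=+1,dy=+6->C
  (4,5):dx=+2,dy=+4->C; (4,6):dx=+7,dy=+8->C; (5,6):dx=+5,dy=+4->C
Step 2: C = 10, D = 5, total pairs = 15.
Step 3: tau = (C - D)/(n(n-1)/2) = (10 - 5)/15 = 0.333333.
Step 4: Exact two-sided p-value (enumerate n! = 720 permutations of y under H0): p = 0.469444.
Step 5: alpha = 0.1. fail to reject H0.

tau_b = 0.3333 (C=10, D=5), p = 0.469444, fail to reject H0.


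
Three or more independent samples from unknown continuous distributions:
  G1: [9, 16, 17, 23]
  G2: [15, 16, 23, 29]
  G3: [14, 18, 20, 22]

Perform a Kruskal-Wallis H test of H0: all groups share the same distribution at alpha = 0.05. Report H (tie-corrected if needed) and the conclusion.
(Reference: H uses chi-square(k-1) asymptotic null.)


Step 1: Combine all N = 12 observations and assign midranks.
sorted (value, group, rank): (9,G1,1), (14,G3,2), (15,G2,3), (16,G1,4.5), (16,G2,4.5), (17,G1,6), (18,G3,7), (20,G3,8), (22,G3,9), (23,G1,10.5), (23,G2,10.5), (29,G2,12)
Step 2: Sum ranks within each group.
R_1 = 22 (n_1 = 4)
R_2 = 30 (n_2 = 4)
R_3 = 26 (n_3 = 4)
Step 3: H = 12/(N(N+1)) * sum(R_i^2/n_i) - 3(N+1)
     = 12/(12*13) * (22^2/4 + 30^2/4 + 26^2/4) - 3*13
     = 0.076923 * 515 - 39
     = 0.615385.
Step 4: Ties present; correction factor C = 1 - 12/(12^3 - 12) = 0.993007. Corrected H = 0.615385 / 0.993007 = 0.619718.
Step 5: Under H0, H ~ chi^2(2); p-value = 0.733550.
Step 6: alpha = 0.05. fail to reject H0.

H = 0.6197, df = 2, p = 0.733550, fail to reject H0.


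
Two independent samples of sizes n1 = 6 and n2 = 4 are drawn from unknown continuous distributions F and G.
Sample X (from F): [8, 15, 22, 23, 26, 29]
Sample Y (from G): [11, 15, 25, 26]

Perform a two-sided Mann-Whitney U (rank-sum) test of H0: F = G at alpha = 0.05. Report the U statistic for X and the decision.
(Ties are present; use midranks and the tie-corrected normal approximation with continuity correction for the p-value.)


Step 1: Combine and sort all 10 observations; assign midranks.
sorted (value, group): (8,X), (11,Y), (15,X), (15,Y), (22,X), (23,X), (25,Y), (26,X), (26,Y), (29,X)
ranks: 8->1, 11->2, 15->3.5, 15->3.5, 22->5, 23->6, 25->7, 26->8.5, 26->8.5, 29->10
Step 2: Rank sum for X: R1 = 1 + 3.5 + 5 + 6 + 8.5 + 10 = 34.
Step 3: U_X = R1 - n1(n1+1)/2 = 34 - 6*7/2 = 34 - 21 = 13.
       U_Y = n1*n2 - U_X = 24 - 13 = 11.
Step 4: Ties are present, so use the tie-corrected normal approximation (with continuity correction) for the p-value.
Step 5: p-value = 0.914589; compare to alpha = 0.05. fail to reject H0.

U_X = 13, p = 0.914589, fail to reject H0 at alpha = 0.05.


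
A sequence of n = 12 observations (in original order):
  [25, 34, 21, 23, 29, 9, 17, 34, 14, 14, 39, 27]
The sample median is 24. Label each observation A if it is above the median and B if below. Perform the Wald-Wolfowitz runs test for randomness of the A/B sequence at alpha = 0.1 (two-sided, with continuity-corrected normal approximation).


Step 1: Compute median = 24; label A = above, B = below.
Labels in order: AABBABBABBAA  (n_A = 6, n_B = 6)
Step 2: Count runs R = 7.
Step 3: Under H0 (random ordering), E[R] = 2*n_A*n_B/(n_A+n_B) + 1 = 2*6*6/12 + 1 = 7.0000.
        Var[R] = 2*n_A*n_B*(2*n_A*n_B - n_A - n_B) / ((n_A+n_B)^2 * (n_A+n_B-1)) = 4320/1584 = 2.7273.
        SD[R] = 1.6514.
Step 4: R = E[R], so z = 0 with no continuity correction.
Step 5: Two-sided p-value via normal approximation = 2*(1 - Phi(|z|)) = 1.000000.
Step 6: alpha = 0.1. fail to reject H0.

R = 7, z = 0.0000, p = 1.000000, fail to reject H0.


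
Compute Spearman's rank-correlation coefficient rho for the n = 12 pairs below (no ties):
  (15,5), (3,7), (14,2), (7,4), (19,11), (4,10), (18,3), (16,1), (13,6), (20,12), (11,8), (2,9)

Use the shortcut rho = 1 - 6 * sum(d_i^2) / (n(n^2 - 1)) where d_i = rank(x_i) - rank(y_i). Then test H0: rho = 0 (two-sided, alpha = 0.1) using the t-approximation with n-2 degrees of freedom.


Step 1: Rank x and y separately (midranks; no ties here).
rank(x): 15->8, 3->2, 14->7, 7->4, 19->11, 4->3, 18->10, 16->9, 13->6, 20->12, 11->5, 2->1
rank(y): 5->5, 7->7, 2->2, 4->4, 11->11, 10->10, 3->3, 1->1, 6->6, 12->12, 8->8, 9->9
Step 2: d_i = R_x(i) - R_y(i); compute d_i^2.
  (8-5)^2=9, (2-7)^2=25, (7-2)^2=25, (4-4)^2=0, (11-11)^2=0, (3-10)^2=49, (10-3)^2=49, (9-1)^2=64, (6-6)^2=0, (12-12)^2=0, (5-8)^2=9, (1-9)^2=64
sum(d^2) = 294.
Step 3: rho = 1 - 6*294 / (12*(12^2 - 1)) = 1 - 1764/1716 = -0.027972.
Step 4: Under H0, t = rho * sqrt((n-2)/(1-rho^2)) = -0.0885 ~ t(10).
Step 5: Two-sided p-value from the t-distribution with 10 df = 0.931234.
Step 6: alpha = 0.1. fail to reject H0.

rho = -0.0280, p = 0.931234, fail to reject H0 at alpha = 0.1.


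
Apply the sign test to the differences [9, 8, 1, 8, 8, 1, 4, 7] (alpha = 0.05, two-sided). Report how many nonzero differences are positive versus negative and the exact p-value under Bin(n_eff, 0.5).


Step 1: Discard zero differences. Original n = 8; n_eff = number of nonzero differences = 8.
Nonzero differences (with sign): +9, +8, +1, +8, +8, +1, +4, +7
Step 2: Count signs: positive = 8, negative = 0.
Step 3: Under H0: P(positive) = 0.5, so the number of positives S ~ Bin(8, 0.5).
Step 4: Two-sided exact p-value = sum of Bin(8,0.5) probabilities at or below the observed probability = 0.007812.
Step 5: alpha = 0.05. reject H0.

n_eff = 8, pos = 8, neg = 0, p = 0.007812, reject H0.


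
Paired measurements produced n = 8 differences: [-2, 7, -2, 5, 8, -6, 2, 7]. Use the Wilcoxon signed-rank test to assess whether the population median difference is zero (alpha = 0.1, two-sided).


Step 1: Drop any zero differences (none here) and take |d_i|.
|d| = [2, 7, 2, 5, 8, 6, 2, 7]
Step 2: Midrank |d_i| (ties get averaged ranks).
ranks: |2|->2, |7|->6.5, |2|->2, |5|->4, |8|->8, |6|->5, |2|->2, |7|->6.5
Step 3: Attach original signs; sum ranks with positive sign and with negative sign.
W+ = 6.5 + 4 + 8 + 2 + 6.5 = 27
W- = 2 + 2 + 5 = 9
(Check: W+ + W- = 36 should equal n(n+1)/2 = 36.)
Step 4: Test statistic W = min(W+, W-) = 9.
Step 5: Ties in |d|, so use the tie-corrected normal approximation.
        E[W] = n(n+1)/4 = 8*9/4 = 18.
        Tie groups: |d|=2 (t=3), |d|=7 (t=2); sum(t^3 - t) = 30.
        Var[W] = n(n+1)(2n+1)/24 - sum(t^3-t)/48 = 1224/24 - 30/48 = 50.375.
        z = (W - E[W]) / sqrt(Var[W]) = (9 - 18) / 7.0975 = -1.2680.
        Two-sided p = 2*Phi(z) = 0.204782.
Step 6: alpha = 0.1. fail to reject H0.

W+ = 27, W- = 9, W = min = 9, p = 0.204782, fail to reject H0.


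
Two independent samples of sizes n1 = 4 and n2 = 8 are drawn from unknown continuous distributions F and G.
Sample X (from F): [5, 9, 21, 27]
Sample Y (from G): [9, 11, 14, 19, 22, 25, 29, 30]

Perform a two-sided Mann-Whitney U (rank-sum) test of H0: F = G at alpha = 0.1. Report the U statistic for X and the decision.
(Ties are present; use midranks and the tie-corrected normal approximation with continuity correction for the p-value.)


Step 1: Combine and sort all 12 observations; assign midranks.
sorted (value, group): (5,X), (9,X), (9,Y), (11,Y), (14,Y), (19,Y), (21,X), (22,Y), (25,Y), (27,X), (29,Y), (30,Y)
ranks: 5->1, 9->2.5, 9->2.5, 11->4, 14->5, 19->6, 21->7, 22->8, 25->9, 27->10, 29->11, 30->12
Step 2: Rank sum for X: R1 = 1 + 2.5 + 7 + 10 = 20.5.
Step 3: U_X = R1 - n1(n1+1)/2 = 20.5 - 4*5/2 = 20.5 - 10 = 10.5.
       U_Y = n1*n2 - U_X = 32 - 10.5 = 21.5.
Step 4: Ties are present, so use the tie-corrected normal approximation (with continuity correction) for the p-value.
Step 5: p-value = 0.394938; compare to alpha = 0.1. fail to reject H0.

U_X = 10.5, p = 0.394938, fail to reject H0 at alpha = 0.1.


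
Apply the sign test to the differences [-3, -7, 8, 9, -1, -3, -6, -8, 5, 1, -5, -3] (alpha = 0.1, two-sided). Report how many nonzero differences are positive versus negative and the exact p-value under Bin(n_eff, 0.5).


Step 1: Discard zero differences. Original n = 12; n_eff = number of nonzero differences = 12.
Nonzero differences (with sign): -3, -7, +8, +9, -1, -3, -6, -8, +5, +1, -5, -3
Step 2: Count signs: positive = 4, negative = 8.
Step 3: Under H0: P(positive) = 0.5, so the number of positives S ~ Bin(12, 0.5).
Step 4: Two-sided exact p-value = sum of Bin(12,0.5) probabilities at or below the observed probability = 0.387695.
Step 5: alpha = 0.1. fail to reject H0.

n_eff = 12, pos = 4, neg = 8, p = 0.387695, fail to reject H0.


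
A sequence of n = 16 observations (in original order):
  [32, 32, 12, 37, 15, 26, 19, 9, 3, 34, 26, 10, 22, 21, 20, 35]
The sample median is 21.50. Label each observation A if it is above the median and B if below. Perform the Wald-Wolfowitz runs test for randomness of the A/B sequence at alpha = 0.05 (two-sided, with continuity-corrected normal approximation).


Step 1: Compute median = 21.50; label A = above, B = below.
Labels in order: AABABABBBAABABBA  (n_A = 8, n_B = 8)
Step 2: Count runs R = 11.
Step 3: Under H0 (random ordering), E[R] = 2*n_A*n_B/(n_A+n_B) + 1 = 2*8*8/16 + 1 = 9.0000.
        Var[R] = 2*n_A*n_B*(2*n_A*n_B - n_A - n_B) / ((n_A+n_B)^2 * (n_A+n_B-1)) = 14336/3840 = 3.7333.
        SD[R] = 1.9322.
Step 4: Continuity-corrected z = (R - 0.5 - E[R]) / SD[R] = (11 - 0.5 - 9.0000) / 1.9322 = 0.7763.
Step 5: Two-sided p-value via normal approximation = 2*(1 - Phi(|z|)) = 0.437558.
Step 6: alpha = 0.05. fail to reject H0.

R = 11, z = 0.7763, p = 0.437558, fail to reject H0.


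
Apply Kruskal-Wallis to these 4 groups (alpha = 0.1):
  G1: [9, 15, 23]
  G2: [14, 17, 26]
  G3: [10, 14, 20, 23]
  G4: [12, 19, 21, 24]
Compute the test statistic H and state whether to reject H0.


Step 1: Combine all N = 14 observations and assign midranks.
sorted (value, group, rank): (9,G1,1), (10,G3,2), (12,G4,3), (14,G2,4.5), (14,G3,4.5), (15,G1,6), (17,G2,7), (19,G4,8), (20,G3,9), (21,G4,10), (23,G1,11.5), (23,G3,11.5), (24,G4,13), (26,G2,14)
Step 2: Sum ranks within each group.
R_1 = 18.5 (n_1 = 3)
R_2 = 25.5 (n_2 = 3)
R_3 = 27 (n_3 = 4)
R_4 = 34 (n_4 = 4)
Step 3: H = 12/(N(N+1)) * sum(R_i^2/n_i) - 3(N+1)
     = 12/(14*15) * (18.5^2/3 + 25.5^2/3 + 27^2/4 + 34^2/4) - 3*15
     = 0.057143 * 802.083 - 45
     = 0.833333.
Step 4: Ties present; correction factor C = 1 - 12/(14^3 - 14) = 0.995604. Corrected H = 0.833333 / 0.995604 = 0.837013.
Step 5: Under H0, H ~ chi^2(3); p-value = 0.840595.
Step 6: alpha = 0.1. fail to reject H0.

H = 0.8370, df = 3, p = 0.840595, fail to reject H0.


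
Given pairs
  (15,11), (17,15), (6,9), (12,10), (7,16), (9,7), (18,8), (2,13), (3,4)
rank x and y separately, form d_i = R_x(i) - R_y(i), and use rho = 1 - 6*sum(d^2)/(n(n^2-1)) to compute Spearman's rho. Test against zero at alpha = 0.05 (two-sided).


Step 1: Rank x and y separately (midranks; no ties here).
rank(x): 15->7, 17->8, 6->3, 12->6, 7->4, 9->5, 18->9, 2->1, 3->2
rank(y): 11->6, 15->8, 9->4, 10->5, 16->9, 7->2, 8->3, 13->7, 4->1
Step 2: d_i = R_x(i) - R_y(i); compute d_i^2.
  (7-6)^2=1, (8-8)^2=0, (3-4)^2=1, (6-5)^2=1, (4-9)^2=25, (5-2)^2=9, (9-3)^2=36, (1-7)^2=36, (2-1)^2=1
sum(d^2) = 110.
Step 3: rho = 1 - 6*110 / (9*(9^2 - 1)) = 1 - 660/720 = 0.083333.
Step 4: Under H0, t = rho * sqrt((n-2)/(1-rho^2)) = 0.2212 ~ t(7).
Step 5: Two-sided p-value from the t-distribution with 7 df = 0.831214.
Step 6: alpha = 0.05. fail to reject H0.

rho = 0.0833, p = 0.831214, fail to reject H0 at alpha = 0.05.


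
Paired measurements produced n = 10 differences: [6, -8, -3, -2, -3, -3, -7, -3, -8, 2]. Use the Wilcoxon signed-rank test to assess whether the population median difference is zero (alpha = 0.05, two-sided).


Step 1: Drop any zero differences (none here) and take |d_i|.
|d| = [6, 8, 3, 2, 3, 3, 7, 3, 8, 2]
Step 2: Midrank |d_i| (ties get averaged ranks).
ranks: |6|->7, |8|->9.5, |3|->4.5, |2|->1.5, |3|->4.5, |3|->4.5, |7|->8, |3|->4.5, |8|->9.5, |2|->1.5
Step 3: Attach original signs; sum ranks with positive sign and with negative sign.
W+ = 7 + 1.5 = 8.5
W- = 9.5 + 4.5 + 1.5 + 4.5 + 4.5 + 8 + 4.5 + 9.5 = 46.5
(Check: W+ + W- = 55 should equal n(n+1)/2 = 55.)
Step 4: Test statistic W = min(W+, W-) = 8.5.
Step 5: Ties in |d|, so use the tie-corrected normal approximation.
        E[W] = n(n+1)/4 = 10*11/4 = 27.5.
        Tie groups: |d|=2 (t=2), |d|=3 (t=4), |d|=8 (t=2); sum(t^3 - t) = 72.
        Var[W] = n(n+1)(2n+1)/24 - sum(t^3-t)/48 = 2310/24 - 72/48 = 94.75.
        z = (W - E[W]) / sqrt(Var[W]) = (8.5 - 27.5) / 9.7340 = -1.9519.
        Two-sided p = 2*Phi(z) = 0.050947.
Step 6: alpha = 0.05. fail to reject H0.

W+ = 8.5, W- = 46.5, W = min = 8.5, p = 0.050947, fail to reject H0.


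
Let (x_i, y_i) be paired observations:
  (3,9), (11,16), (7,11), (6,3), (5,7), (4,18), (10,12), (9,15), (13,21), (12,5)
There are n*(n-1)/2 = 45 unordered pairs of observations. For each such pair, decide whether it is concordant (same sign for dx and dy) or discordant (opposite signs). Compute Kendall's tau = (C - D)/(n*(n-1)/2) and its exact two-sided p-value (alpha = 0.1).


Step 1: Enumerate the 45 unordered pairs (i,j) with i<j and classify each by sign(x_j-x_i) * sign(y_j-y_i).
  (1,2):dx=+8,dy=+7->C; (1,3):dx=+4,dy=+2->C; (1,4):dx=+3,dy=-6->D; (1,5):dx=+2,dy=-2->D
  (1,6):dx=+1,dy=+9->C; (1,7):dx=+7,dy=+3->C; (1,8):dx=+6,dy=+6->C; (1,9):dx=+10,dy=+12->C
  (1,10):dx=+9,dy=-4->D; (2,3):dx=-4,dy=-5->C; (2,4):dx=-5,dy=-13->C; (2,5):dx=-6,dy=-9->C
  (2,6):dx=-7,dy=+2->D; (2,7):dx=-1,dy=-4->C; (2,8):dx=-2,dy=-1->C; (2,9):dx=+2,dy=+5->C
  (2,10):dx=+1,dy=-11->D; (3,4):dx=-1,dy=-8->C; (3,5):dx=-2,dy=-4->C; (3,6):dx=-3,dy=+7->D
  (3,7):dx=+3,dy=+1->C; (3,8):dx=+2,dy=+4->C; (3,9):dx=+6,dy=+10->C; (3,10):dx=+5,dy=-6->D
  (4,5):dx=-1,dy=+4->D; (4,6):dx=-2,dy=+15->D; (4,7):dx=+4,dy=+9->C; (4,8):dx=+3,dy=+12->C
  (4,9):dx=+7,dy=+18->C; (4,10):dx=+6,dy=+2->C; (5,6):dx=-1,dy=+11->D; (5,7):dx=+5,dy=+5->C
  (5,8):dx=+4,dy=+8->C; (5,9):dx=+8,dy=+14->C; (5,10):dx=+7,dy=-2->D; (6,7):dx=+6,dy=-6->D
  (6,8):dx=+5,dy=-3->D; (6,9):dx=+9,dy=+3->C; (6,10):dx=+8,dy=-13->D; (7,8):dx=-1,dy=+3->D
  (7,9):dx=+3,dy=+9->C; (7,10):dx=+2,dy=-7->D; (8,9):dx=+4,dy=+6->C; (8,10):dx=+3,dy=-10->D
  (9,10):dx=-1,dy=-16->C
Step 2: C = 28, D = 17, total pairs = 45.
Step 3: tau = (C - D)/(n(n-1)/2) = (28 - 17)/45 = 0.244444.
Step 4: Exact two-sided p-value (enumerate n! = 3628800 permutations of y under H0): p = 0.380720.
Step 5: alpha = 0.1. fail to reject H0.

tau_b = 0.2444 (C=28, D=17), p = 0.380720, fail to reject H0.


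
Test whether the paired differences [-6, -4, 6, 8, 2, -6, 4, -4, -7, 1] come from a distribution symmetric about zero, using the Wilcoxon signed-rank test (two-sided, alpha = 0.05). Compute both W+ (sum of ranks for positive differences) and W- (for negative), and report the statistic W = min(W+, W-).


Step 1: Drop any zero differences (none here) and take |d_i|.
|d| = [6, 4, 6, 8, 2, 6, 4, 4, 7, 1]
Step 2: Midrank |d_i| (ties get averaged ranks).
ranks: |6|->7, |4|->4, |6|->7, |8|->10, |2|->2, |6|->7, |4|->4, |4|->4, |7|->9, |1|->1
Step 3: Attach original signs; sum ranks with positive sign and with negative sign.
W+ = 7 + 10 + 2 + 4 + 1 = 24
W- = 7 + 4 + 7 + 4 + 9 = 31
(Check: W+ + W- = 55 should equal n(n+1)/2 = 55.)
Step 4: Test statistic W = min(W+, W-) = 24.
Step 5: Ties in |d|, so use the tie-corrected normal approximation.
        E[W] = n(n+1)/4 = 10*11/4 = 27.5.
        Tie groups: |d|=4 (t=3), |d|=6 (t=3); sum(t^3 - t) = 48.
        Var[W] = n(n+1)(2n+1)/24 - sum(t^3-t)/48 = 2310/24 - 48/48 = 95.25.
        z = (W - E[W]) / sqrt(Var[W]) = (24 - 27.5) / 9.7596 = -0.3586.
        Two-sided p = 2*Phi(z) = 0.719879.
Step 6: alpha = 0.05. fail to reject H0.

W+ = 24, W- = 31, W = min = 24, p = 0.719879, fail to reject H0.


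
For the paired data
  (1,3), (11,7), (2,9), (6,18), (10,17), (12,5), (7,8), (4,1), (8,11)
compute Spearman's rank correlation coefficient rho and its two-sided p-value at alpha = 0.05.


Step 1: Rank x and y separately (midranks; no ties here).
rank(x): 1->1, 11->8, 2->2, 6->4, 10->7, 12->9, 7->5, 4->3, 8->6
rank(y): 3->2, 7->4, 9->6, 18->9, 17->8, 5->3, 8->5, 1->1, 11->7
Step 2: d_i = R_x(i) - R_y(i); compute d_i^2.
  (1-2)^2=1, (8-4)^2=16, (2-6)^2=16, (4-9)^2=25, (7-8)^2=1, (9-3)^2=36, (5-5)^2=0, (3-1)^2=4, (6-7)^2=1
sum(d^2) = 100.
Step 3: rho = 1 - 6*100 / (9*(9^2 - 1)) = 1 - 600/720 = 0.166667.
Step 4: Under H0, t = rho * sqrt((n-2)/(1-rho^2)) = 0.4472 ~ t(7).
Step 5: Two-sided p-value from the t-distribution with 7 df = 0.668231.
Step 6: alpha = 0.05. fail to reject H0.

rho = 0.1667, p = 0.668231, fail to reject H0 at alpha = 0.05.


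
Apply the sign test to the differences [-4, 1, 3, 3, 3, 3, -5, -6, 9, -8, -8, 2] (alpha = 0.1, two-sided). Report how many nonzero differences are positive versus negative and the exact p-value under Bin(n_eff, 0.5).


Step 1: Discard zero differences. Original n = 12; n_eff = number of nonzero differences = 12.
Nonzero differences (with sign): -4, +1, +3, +3, +3, +3, -5, -6, +9, -8, -8, +2
Step 2: Count signs: positive = 7, negative = 5.
Step 3: Under H0: P(positive) = 0.5, so the number of positives S ~ Bin(12, 0.5).
Step 4: Two-sided exact p-value = sum of Bin(12,0.5) probabilities at or below the observed probability = 0.774414.
Step 5: alpha = 0.1. fail to reject H0.

n_eff = 12, pos = 7, neg = 5, p = 0.774414, fail to reject H0.


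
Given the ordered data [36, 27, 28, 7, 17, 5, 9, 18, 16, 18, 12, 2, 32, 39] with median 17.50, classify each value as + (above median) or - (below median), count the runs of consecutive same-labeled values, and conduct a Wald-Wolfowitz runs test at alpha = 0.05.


Step 1: Compute median = 17.50; label A = above, B = below.
Labels in order: AAABBBBABABBAA  (n_A = 7, n_B = 7)
Step 2: Count runs R = 7.
Step 3: Under H0 (random ordering), E[R] = 2*n_A*n_B/(n_A+n_B) + 1 = 2*7*7/14 + 1 = 8.0000.
        Var[R] = 2*n_A*n_B*(2*n_A*n_B - n_A - n_B) / ((n_A+n_B)^2 * (n_A+n_B-1)) = 8232/2548 = 3.2308.
        SD[R] = 1.7974.
Step 4: Continuity-corrected z = (R + 0.5 - E[R]) / SD[R] = (7 + 0.5 - 8.0000) / 1.7974 = -0.2782.
Step 5: Two-sided p-value via normal approximation = 2*(1 - Phi(|z|)) = 0.780879.
Step 6: alpha = 0.05. fail to reject H0.

R = 7, z = -0.2782, p = 0.780879, fail to reject H0.


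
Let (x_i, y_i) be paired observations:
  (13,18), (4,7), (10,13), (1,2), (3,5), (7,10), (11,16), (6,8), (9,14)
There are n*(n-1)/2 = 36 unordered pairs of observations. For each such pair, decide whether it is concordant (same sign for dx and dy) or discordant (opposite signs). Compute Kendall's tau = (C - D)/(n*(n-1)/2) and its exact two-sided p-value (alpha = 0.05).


Step 1: Enumerate the 36 unordered pairs (i,j) with i<j and classify each by sign(x_j-x_i) * sign(y_j-y_i).
  (1,2):dx=-9,dy=-11->C; (1,3):dx=-3,dy=-5->C; (1,4):dx=-12,dy=-16->C; (1,5):dx=-10,dy=-13->C
  (1,6):dx=-6,dy=-8->C; (1,7):dx=-2,dy=-2->C; (1,8):dx=-7,dy=-10->C; (1,9):dx=-4,dy=-4->C
  (2,3):dx=+6,dy=+6->C; (2,4):dx=-3,dy=-5->C; (2,5):dx=-1,dy=-2->C; (2,6):dx=+3,dy=+3->C
  (2,7):dx=+7,dy=+9->C; (2,8):dx=+2,dy=+1->C; (2,9):dx=+5,dy=+7->C; (3,4):dx=-9,dy=-11->C
  (3,5):dx=-7,dy=-8->C; (3,6):dx=-3,dy=-3->C; (3,7):dx=+1,dy=+3->C; (3,8):dx=-4,dy=-5->C
  (3,9):dx=-1,dy=+1->D; (4,5):dx=+2,dy=+3->C; (4,6):dx=+6,dy=+8->C; (4,7):dx=+10,dy=+14->C
  (4,8):dx=+5,dy=+6->C; (4,9):dx=+8,dy=+12->C; (5,6):dx=+4,dy=+5->C; (5,7):dx=+8,dy=+11->C
  (5,8):dx=+3,dy=+3->C; (5,9):dx=+6,dy=+9->C; (6,7):dx=+4,dy=+6->C; (6,8):dx=-1,dy=-2->C
  (6,9):dx=+2,dy=+4->C; (7,8):dx=-5,dy=-8->C; (7,9):dx=-2,dy=-2->C; (8,9):dx=+3,dy=+6->C
Step 2: C = 35, D = 1, total pairs = 36.
Step 3: tau = (C - D)/(n(n-1)/2) = (35 - 1)/36 = 0.944444.
Step 4: Exact two-sided p-value (enumerate n! = 362880 permutations of y under H0): p = 0.000050.
Step 5: alpha = 0.05. reject H0.

tau_b = 0.9444 (C=35, D=1), p = 0.000050, reject H0.


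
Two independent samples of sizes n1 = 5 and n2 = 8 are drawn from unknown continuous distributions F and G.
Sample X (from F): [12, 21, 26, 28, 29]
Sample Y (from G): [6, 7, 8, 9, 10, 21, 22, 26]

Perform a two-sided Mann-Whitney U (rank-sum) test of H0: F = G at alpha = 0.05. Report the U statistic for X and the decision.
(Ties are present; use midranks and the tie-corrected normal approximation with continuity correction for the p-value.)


Step 1: Combine and sort all 13 observations; assign midranks.
sorted (value, group): (6,Y), (7,Y), (8,Y), (9,Y), (10,Y), (12,X), (21,X), (21,Y), (22,Y), (26,X), (26,Y), (28,X), (29,X)
ranks: 6->1, 7->2, 8->3, 9->4, 10->5, 12->6, 21->7.5, 21->7.5, 22->9, 26->10.5, 26->10.5, 28->12, 29->13
Step 2: Rank sum for X: R1 = 6 + 7.5 + 10.5 + 12 + 13 = 49.
Step 3: U_X = R1 - n1(n1+1)/2 = 49 - 5*6/2 = 49 - 15 = 34.
       U_Y = n1*n2 - U_X = 40 - 34 = 6.
Step 4: Ties are present, so use the tie-corrected normal approximation (with continuity correction) for the p-value.
Step 5: p-value = 0.047519; compare to alpha = 0.05. reject H0.

U_X = 34, p = 0.047519, reject H0 at alpha = 0.05.


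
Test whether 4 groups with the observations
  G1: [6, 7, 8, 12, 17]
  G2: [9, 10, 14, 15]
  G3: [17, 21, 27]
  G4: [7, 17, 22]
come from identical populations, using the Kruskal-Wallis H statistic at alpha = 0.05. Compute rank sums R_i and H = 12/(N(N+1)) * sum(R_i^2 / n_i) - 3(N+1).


Step 1: Combine all N = 15 observations and assign midranks.
sorted (value, group, rank): (6,G1,1), (7,G1,2.5), (7,G4,2.5), (8,G1,4), (9,G2,5), (10,G2,6), (12,G1,7), (14,G2,8), (15,G2,9), (17,G1,11), (17,G3,11), (17,G4,11), (21,G3,13), (22,G4,14), (27,G3,15)
Step 2: Sum ranks within each group.
R_1 = 25.5 (n_1 = 5)
R_2 = 28 (n_2 = 4)
R_3 = 39 (n_3 = 3)
R_4 = 27.5 (n_4 = 3)
Step 3: H = 12/(N(N+1)) * sum(R_i^2/n_i) - 3(N+1)
     = 12/(15*16) * (25.5^2/5 + 28^2/4 + 39^2/3 + 27.5^2/3) - 3*16
     = 0.050000 * 1085.13 - 48
     = 6.256667.
Step 4: Ties present; correction factor C = 1 - 30/(15^3 - 15) = 0.991071. Corrected H = 6.256667 / 0.991071 = 6.313033.
Step 5: Under H0, H ~ chi^2(3); p-value = 0.097335.
Step 6: alpha = 0.05. fail to reject H0.

H = 6.3130, df = 3, p = 0.097335, fail to reject H0.


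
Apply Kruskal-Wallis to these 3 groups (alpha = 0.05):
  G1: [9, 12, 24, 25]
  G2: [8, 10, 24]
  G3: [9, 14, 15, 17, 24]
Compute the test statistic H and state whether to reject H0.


Step 1: Combine all N = 12 observations and assign midranks.
sorted (value, group, rank): (8,G2,1), (9,G1,2.5), (9,G3,2.5), (10,G2,4), (12,G1,5), (14,G3,6), (15,G3,7), (17,G3,8), (24,G1,10), (24,G2,10), (24,G3,10), (25,G1,12)
Step 2: Sum ranks within each group.
R_1 = 29.5 (n_1 = 4)
R_2 = 15 (n_2 = 3)
R_3 = 33.5 (n_3 = 5)
Step 3: H = 12/(N(N+1)) * sum(R_i^2/n_i) - 3(N+1)
     = 12/(12*13) * (29.5^2/4 + 15^2/3 + 33.5^2/5) - 3*13
     = 0.076923 * 517.013 - 39
     = 0.770192.
Step 4: Ties present; correction factor C = 1 - 30/(12^3 - 12) = 0.982517. Corrected H = 0.770192 / 0.982517 = 0.783897.
Step 5: Under H0, H ~ chi^2(2); p-value = 0.675739.
Step 6: alpha = 0.05. fail to reject H0.

H = 0.7839, df = 2, p = 0.675739, fail to reject H0.


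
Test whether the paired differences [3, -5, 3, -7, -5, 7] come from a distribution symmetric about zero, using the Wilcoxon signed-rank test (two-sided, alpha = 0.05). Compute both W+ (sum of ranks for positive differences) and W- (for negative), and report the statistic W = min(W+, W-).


Step 1: Drop any zero differences (none here) and take |d_i|.
|d| = [3, 5, 3, 7, 5, 7]
Step 2: Midrank |d_i| (ties get averaged ranks).
ranks: |3|->1.5, |5|->3.5, |3|->1.5, |7|->5.5, |5|->3.5, |7|->5.5
Step 3: Attach original signs; sum ranks with positive sign and with negative sign.
W+ = 1.5 + 1.5 + 5.5 = 8.5
W- = 3.5 + 5.5 + 3.5 = 12.5
(Check: W+ + W- = 21 should equal n(n+1)/2 = 21.)
Step 4: Test statistic W = min(W+, W-) = 8.5.
Step 5: Ties in |d|, so use the tie-corrected normal approximation.
        E[W] = n(n+1)/4 = 6*7/4 = 10.5.
        Tie groups: |d|=3 (t=2), |d|=5 (t=2), |d|=7 (t=2); sum(t^3 - t) = 18.
        Var[W] = n(n+1)(2n+1)/24 - sum(t^3-t)/48 = 546/24 - 18/48 = 22.375.
        z = (W - E[W]) / sqrt(Var[W]) = (8.5 - 10.5) / 4.7302 = -0.4228.
        Two-sided p = 2*Phi(z) = 0.672432.
Step 6: alpha = 0.05. fail to reject H0.

W+ = 8.5, W- = 12.5, W = min = 8.5, p = 0.672432, fail to reject H0.


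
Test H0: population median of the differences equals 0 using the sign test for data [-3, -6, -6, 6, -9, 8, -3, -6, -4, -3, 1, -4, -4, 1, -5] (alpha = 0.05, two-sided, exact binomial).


Step 1: Discard zero differences. Original n = 15; n_eff = number of nonzero differences = 15.
Nonzero differences (with sign): -3, -6, -6, +6, -9, +8, -3, -6, -4, -3, +1, -4, -4, +1, -5
Step 2: Count signs: positive = 4, negative = 11.
Step 3: Under H0: P(positive) = 0.5, so the number of positives S ~ Bin(15, 0.5).
Step 4: Two-sided exact p-value = sum of Bin(15,0.5) probabilities at or below the observed probability = 0.118469.
Step 5: alpha = 0.05. fail to reject H0.

n_eff = 15, pos = 4, neg = 11, p = 0.118469, fail to reject H0.


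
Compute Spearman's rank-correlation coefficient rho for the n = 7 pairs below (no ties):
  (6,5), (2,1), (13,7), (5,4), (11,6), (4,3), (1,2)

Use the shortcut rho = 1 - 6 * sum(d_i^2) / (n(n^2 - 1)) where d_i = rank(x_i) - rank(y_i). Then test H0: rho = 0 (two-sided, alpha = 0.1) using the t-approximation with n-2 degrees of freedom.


Step 1: Rank x and y separately (midranks; no ties here).
rank(x): 6->5, 2->2, 13->7, 5->4, 11->6, 4->3, 1->1
rank(y): 5->5, 1->1, 7->7, 4->4, 6->6, 3->3, 2->2
Step 2: d_i = R_x(i) - R_y(i); compute d_i^2.
  (5-5)^2=0, (2-1)^2=1, (7-7)^2=0, (4-4)^2=0, (6-6)^2=0, (3-3)^2=0, (1-2)^2=1
sum(d^2) = 2.
Step 3: rho = 1 - 6*2 / (7*(7^2 - 1)) = 1 - 12/336 = 0.964286.
Step 4: Under H0, t = rho * sqrt((n-2)/(1-rho^2)) = 8.1408 ~ t(5).
Step 5: Two-sided p-value from the t-distribution with 5 df = 0.000454.
Step 6: alpha = 0.1. reject H0.

rho = 0.9643, p = 0.000454, reject H0 at alpha = 0.1.


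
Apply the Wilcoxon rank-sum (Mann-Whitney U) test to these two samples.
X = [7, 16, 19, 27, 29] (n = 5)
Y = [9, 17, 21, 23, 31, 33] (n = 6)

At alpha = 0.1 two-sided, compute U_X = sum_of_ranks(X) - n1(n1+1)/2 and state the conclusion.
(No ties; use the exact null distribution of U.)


Step 1: Combine and sort all 11 observations; assign midranks.
sorted (value, group): (7,X), (9,Y), (16,X), (17,Y), (19,X), (21,Y), (23,Y), (27,X), (29,X), (31,Y), (33,Y)
ranks: 7->1, 9->2, 16->3, 17->4, 19->5, 21->6, 23->7, 27->8, 29->9, 31->10, 33->11
Step 2: Rank sum for X: R1 = 1 + 3 + 5 + 8 + 9 = 26.
Step 3: U_X = R1 - n1(n1+1)/2 = 26 - 5*6/2 = 26 - 15 = 11.
       U_Y = n1*n2 - U_X = 30 - 11 = 19.
Step 4: No ties, so the exact null distribution of U (based on enumerating the C(11,5) = 462 equally likely rank assignments) gives the two-sided p-value.
Step 5: p-value = 0.536797; compare to alpha = 0.1. fail to reject H0.

U_X = 11, p = 0.536797, fail to reject H0 at alpha = 0.1.


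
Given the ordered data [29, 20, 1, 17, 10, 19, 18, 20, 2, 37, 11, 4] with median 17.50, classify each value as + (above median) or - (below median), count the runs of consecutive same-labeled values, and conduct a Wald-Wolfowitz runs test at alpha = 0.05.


Step 1: Compute median = 17.50; label A = above, B = below.
Labels in order: AABBBAAABABB  (n_A = 6, n_B = 6)
Step 2: Count runs R = 6.
Step 3: Under H0 (random ordering), E[R] = 2*n_A*n_B/(n_A+n_B) + 1 = 2*6*6/12 + 1 = 7.0000.
        Var[R] = 2*n_A*n_B*(2*n_A*n_B - n_A - n_B) / ((n_A+n_B)^2 * (n_A+n_B-1)) = 4320/1584 = 2.7273.
        SD[R] = 1.6514.
Step 4: Continuity-corrected z = (R + 0.5 - E[R]) / SD[R] = (6 + 0.5 - 7.0000) / 1.6514 = -0.3028.
Step 5: Two-sided p-value via normal approximation = 2*(1 - Phi(|z|)) = 0.762069.
Step 6: alpha = 0.05. fail to reject H0.

R = 6, z = -0.3028, p = 0.762069, fail to reject H0.


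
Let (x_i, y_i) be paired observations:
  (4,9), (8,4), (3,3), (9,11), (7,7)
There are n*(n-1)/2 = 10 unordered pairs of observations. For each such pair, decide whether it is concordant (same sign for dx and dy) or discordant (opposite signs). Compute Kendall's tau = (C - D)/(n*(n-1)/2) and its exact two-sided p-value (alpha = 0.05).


Step 1: Enumerate the 10 unordered pairs (i,j) with i<j and classify each by sign(x_j-x_i) * sign(y_j-y_i).
  (1,2):dx=+4,dy=-5->D; (1,3):dx=-1,dy=-6->C; (1,4):dx=+5,dy=+2->C; (1,5):dx=+3,dy=-2->D
  (2,3):dx=-5,dy=-1->C; (2,4):dx=+1,dy=+7->C; (2,5):dx=-1,dy=+3->D; (3,4):dx=+6,dy=+8->C
  (3,5):dx=+4,dy=+4->C; (4,5):dx=-2,dy=-4->C
Step 2: C = 7, D = 3, total pairs = 10.
Step 3: tau = (C - D)/(n(n-1)/2) = (7 - 3)/10 = 0.400000.
Step 4: Exact two-sided p-value (enumerate n! = 120 permutations of y under H0): p = 0.483333.
Step 5: alpha = 0.05. fail to reject H0.

tau_b = 0.4000 (C=7, D=3), p = 0.483333, fail to reject H0.


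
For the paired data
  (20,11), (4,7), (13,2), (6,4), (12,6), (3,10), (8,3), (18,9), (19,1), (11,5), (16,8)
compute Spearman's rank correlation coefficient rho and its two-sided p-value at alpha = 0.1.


Step 1: Rank x and y separately (midranks; no ties here).
rank(x): 20->11, 4->2, 13->7, 6->3, 12->6, 3->1, 8->4, 18->9, 19->10, 11->5, 16->8
rank(y): 11->11, 7->7, 2->2, 4->4, 6->6, 10->10, 3->3, 9->9, 1->1, 5->5, 8->8
Step 2: d_i = R_x(i) - R_y(i); compute d_i^2.
  (11-11)^2=0, (2-7)^2=25, (7-2)^2=25, (3-4)^2=1, (6-6)^2=0, (1-10)^2=81, (4-3)^2=1, (9-9)^2=0, (10-1)^2=81, (5-5)^2=0, (8-8)^2=0
sum(d^2) = 214.
Step 3: rho = 1 - 6*214 / (11*(11^2 - 1)) = 1 - 1284/1320 = 0.027273.
Step 4: Under H0, t = rho * sqrt((n-2)/(1-rho^2)) = 0.0818 ~ t(9).
Step 5: Two-sided p-value from the t-distribution with 9 df = 0.936558.
Step 6: alpha = 0.1. fail to reject H0.

rho = 0.0273, p = 0.936558, fail to reject H0 at alpha = 0.1.


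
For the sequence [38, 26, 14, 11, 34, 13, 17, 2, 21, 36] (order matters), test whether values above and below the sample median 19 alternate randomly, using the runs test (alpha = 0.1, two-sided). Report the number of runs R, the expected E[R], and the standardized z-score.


Step 1: Compute median = 19; label A = above, B = below.
Labels in order: AABBABBBAA  (n_A = 5, n_B = 5)
Step 2: Count runs R = 5.
Step 3: Under H0 (random ordering), E[R] = 2*n_A*n_B/(n_A+n_B) + 1 = 2*5*5/10 + 1 = 6.0000.
        Var[R] = 2*n_A*n_B*(2*n_A*n_B - n_A - n_B) / ((n_A+n_B)^2 * (n_A+n_B-1)) = 2000/900 = 2.2222.
        SD[R] = 1.4907.
Step 4: Continuity-corrected z = (R + 0.5 - E[R]) / SD[R] = (5 + 0.5 - 6.0000) / 1.4907 = -0.3354.
Step 5: Two-sided p-value via normal approximation = 2*(1 - Phi(|z|)) = 0.737316.
Step 6: alpha = 0.1. fail to reject H0.

R = 5, z = -0.3354, p = 0.737316, fail to reject H0.


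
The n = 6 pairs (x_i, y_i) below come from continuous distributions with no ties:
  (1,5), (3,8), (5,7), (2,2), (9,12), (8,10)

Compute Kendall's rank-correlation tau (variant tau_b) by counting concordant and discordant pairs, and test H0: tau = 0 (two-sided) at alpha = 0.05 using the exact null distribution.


Step 1: Enumerate the 15 unordered pairs (i,j) with i<j and classify each by sign(x_j-x_i) * sign(y_j-y_i).
  (1,2):dx=+2,dy=+3->C; (1,3):dx=+4,dy=+2->C; (1,4):dx=+1,dy=-3->D; (1,5):dx=+8,dy=+7->C
  (1,6):dx=+7,dy=+5->C; (2,3):dx=+2,dy=-1->D; (2,4):dx=-1,dy=-6->C; (2,5):dx=+6,dy=+4->C
  (2,6):dx=+5,dy=+2->C; (3,4):dx=-3,dy=-5->C; (3,5):dx=+4,dy=+5->C; (3,6):dx=+3,dy=+3->C
  (4,5):dx=+7,dy=+10->C; (4,6):dx=+6,dy=+8->C; (5,6):dx=-1,dy=-2->C
Step 2: C = 13, D = 2, total pairs = 15.
Step 3: tau = (C - D)/(n(n-1)/2) = (13 - 2)/15 = 0.733333.
Step 4: Exact two-sided p-value (enumerate n! = 720 permutations of y under H0): p = 0.055556.
Step 5: alpha = 0.05. fail to reject H0.

tau_b = 0.7333 (C=13, D=2), p = 0.055556, fail to reject H0.


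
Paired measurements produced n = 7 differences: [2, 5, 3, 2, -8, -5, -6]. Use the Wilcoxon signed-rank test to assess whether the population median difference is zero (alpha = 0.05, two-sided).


Step 1: Drop any zero differences (none here) and take |d_i|.
|d| = [2, 5, 3, 2, 8, 5, 6]
Step 2: Midrank |d_i| (ties get averaged ranks).
ranks: |2|->1.5, |5|->4.5, |3|->3, |2|->1.5, |8|->7, |5|->4.5, |6|->6
Step 3: Attach original signs; sum ranks with positive sign and with negative sign.
W+ = 1.5 + 4.5 + 3 + 1.5 = 10.5
W- = 7 + 4.5 + 6 = 17.5
(Check: W+ + W- = 28 should equal n(n+1)/2 = 28.)
Step 4: Test statistic W = min(W+, W-) = 10.5.
Step 5: Ties in |d|, so use the tie-corrected normal approximation.
        E[W] = n(n+1)/4 = 7*8/4 = 14.
        Tie groups: |d|=2 (t=2), |d|=5 (t=2); sum(t^3 - t) = 12.
        Var[W] = n(n+1)(2n+1)/24 - sum(t^3-t)/48 = 840/24 - 12/48 = 34.75.
        z = (W - E[W]) / sqrt(Var[W]) = (10.5 - 14) / 5.8949 = -0.5937.
        Two-sided p = 2*Phi(z) = 0.552691.
Step 6: alpha = 0.05. fail to reject H0.

W+ = 10.5, W- = 17.5, W = min = 10.5, p = 0.552691, fail to reject H0.


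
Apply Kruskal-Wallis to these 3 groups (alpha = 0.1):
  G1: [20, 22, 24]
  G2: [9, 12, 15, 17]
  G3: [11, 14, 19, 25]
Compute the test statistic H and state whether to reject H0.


Step 1: Combine all N = 11 observations and assign midranks.
sorted (value, group, rank): (9,G2,1), (11,G3,2), (12,G2,3), (14,G3,4), (15,G2,5), (17,G2,6), (19,G3,7), (20,G1,8), (22,G1,9), (24,G1,10), (25,G3,11)
Step 2: Sum ranks within each group.
R_1 = 27 (n_1 = 3)
R_2 = 15 (n_2 = 4)
R_3 = 24 (n_3 = 4)
Step 3: H = 12/(N(N+1)) * sum(R_i^2/n_i) - 3(N+1)
     = 12/(11*12) * (27^2/3 + 15^2/4 + 24^2/4) - 3*12
     = 0.090909 * 443.25 - 36
     = 4.295455.
Step 4: No ties, so H is used without correction.
Step 5: Under H0, H ~ chi^2(2); p-value = 0.116749.
Step 6: alpha = 0.1. fail to reject H0.

H = 4.2955, df = 2, p = 0.116749, fail to reject H0.


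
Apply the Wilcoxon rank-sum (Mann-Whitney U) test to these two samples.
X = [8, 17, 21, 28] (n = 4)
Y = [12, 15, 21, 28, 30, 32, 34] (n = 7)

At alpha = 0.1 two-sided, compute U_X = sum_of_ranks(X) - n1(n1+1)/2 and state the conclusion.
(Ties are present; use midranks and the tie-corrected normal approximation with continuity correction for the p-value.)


Step 1: Combine and sort all 11 observations; assign midranks.
sorted (value, group): (8,X), (12,Y), (15,Y), (17,X), (21,X), (21,Y), (28,X), (28,Y), (30,Y), (32,Y), (34,Y)
ranks: 8->1, 12->2, 15->3, 17->4, 21->5.5, 21->5.5, 28->7.5, 28->7.5, 30->9, 32->10, 34->11
Step 2: Rank sum for X: R1 = 1 + 4 + 5.5 + 7.5 = 18.
Step 3: U_X = R1 - n1(n1+1)/2 = 18 - 4*5/2 = 18 - 10 = 8.
       U_Y = n1*n2 - U_X = 28 - 8 = 20.
Step 4: Ties are present, so use the tie-corrected normal approximation (with continuity correction) for the p-value.
Step 5: p-value = 0.296412; compare to alpha = 0.1. fail to reject H0.

U_X = 8, p = 0.296412, fail to reject H0 at alpha = 0.1.


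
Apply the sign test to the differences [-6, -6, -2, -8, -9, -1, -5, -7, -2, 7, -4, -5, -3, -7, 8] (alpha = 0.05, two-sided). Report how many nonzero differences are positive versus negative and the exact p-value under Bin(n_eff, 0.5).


Step 1: Discard zero differences. Original n = 15; n_eff = number of nonzero differences = 15.
Nonzero differences (with sign): -6, -6, -2, -8, -9, -1, -5, -7, -2, +7, -4, -5, -3, -7, +8
Step 2: Count signs: positive = 2, negative = 13.
Step 3: Under H0: P(positive) = 0.5, so the number of positives S ~ Bin(15, 0.5).
Step 4: Two-sided exact p-value = sum of Bin(15,0.5) probabilities at or below the observed probability = 0.007385.
Step 5: alpha = 0.05. reject H0.

n_eff = 15, pos = 2, neg = 13, p = 0.007385, reject H0.


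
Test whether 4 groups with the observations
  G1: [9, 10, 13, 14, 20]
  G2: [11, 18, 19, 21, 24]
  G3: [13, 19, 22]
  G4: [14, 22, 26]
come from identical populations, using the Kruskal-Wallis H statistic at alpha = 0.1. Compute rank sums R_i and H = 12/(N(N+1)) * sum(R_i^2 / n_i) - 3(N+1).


Step 1: Combine all N = 16 observations and assign midranks.
sorted (value, group, rank): (9,G1,1), (10,G1,2), (11,G2,3), (13,G1,4.5), (13,G3,4.5), (14,G1,6.5), (14,G4,6.5), (18,G2,8), (19,G2,9.5), (19,G3,9.5), (20,G1,11), (21,G2,12), (22,G3,13.5), (22,G4,13.5), (24,G2,15), (26,G4,16)
Step 2: Sum ranks within each group.
R_1 = 25 (n_1 = 5)
R_2 = 47.5 (n_2 = 5)
R_3 = 27.5 (n_3 = 3)
R_4 = 36 (n_4 = 3)
Step 3: H = 12/(N(N+1)) * sum(R_i^2/n_i) - 3(N+1)
     = 12/(16*17) * (25^2/5 + 47.5^2/5 + 27.5^2/3 + 36^2/3) - 3*17
     = 0.044118 * 1260.33 - 51
     = 4.602941.
Step 4: Ties present; correction factor C = 1 - 24/(16^3 - 16) = 0.994118. Corrected H = 4.602941 / 0.994118 = 4.630178.
Step 5: Under H0, H ~ chi^2(3); p-value = 0.200969.
Step 6: alpha = 0.1. fail to reject H0.

H = 4.6302, df = 3, p = 0.200969, fail to reject H0.


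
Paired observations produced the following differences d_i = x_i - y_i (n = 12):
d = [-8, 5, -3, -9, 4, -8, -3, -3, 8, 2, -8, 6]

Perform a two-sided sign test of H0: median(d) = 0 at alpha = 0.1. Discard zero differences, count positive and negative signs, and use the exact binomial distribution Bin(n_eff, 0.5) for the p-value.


Step 1: Discard zero differences. Original n = 12; n_eff = number of nonzero differences = 12.
Nonzero differences (with sign): -8, +5, -3, -9, +4, -8, -3, -3, +8, +2, -8, +6
Step 2: Count signs: positive = 5, negative = 7.
Step 3: Under H0: P(positive) = 0.5, so the number of positives S ~ Bin(12, 0.5).
Step 4: Two-sided exact p-value = sum of Bin(12,0.5) probabilities at or below the observed probability = 0.774414.
Step 5: alpha = 0.1. fail to reject H0.

n_eff = 12, pos = 5, neg = 7, p = 0.774414, fail to reject H0.


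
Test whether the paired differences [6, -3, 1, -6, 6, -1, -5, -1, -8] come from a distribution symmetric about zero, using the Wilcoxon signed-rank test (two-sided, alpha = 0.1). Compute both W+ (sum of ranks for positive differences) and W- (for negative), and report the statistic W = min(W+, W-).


Step 1: Drop any zero differences (none here) and take |d_i|.
|d| = [6, 3, 1, 6, 6, 1, 5, 1, 8]
Step 2: Midrank |d_i| (ties get averaged ranks).
ranks: |6|->7, |3|->4, |1|->2, |6|->7, |6|->7, |1|->2, |5|->5, |1|->2, |8|->9
Step 3: Attach original signs; sum ranks with positive sign and with negative sign.
W+ = 7 + 2 + 7 = 16
W- = 4 + 7 + 2 + 5 + 2 + 9 = 29
(Check: W+ + W- = 45 should equal n(n+1)/2 = 45.)
Step 4: Test statistic W = min(W+, W-) = 16.
Step 5: Ties in |d|, so use the tie-corrected normal approximation.
        E[W] = n(n+1)/4 = 9*10/4 = 22.5.
        Tie groups: |d|=1 (t=3), |d|=6 (t=3); sum(t^3 - t) = 48.
        Var[W] = n(n+1)(2n+1)/24 - sum(t^3-t)/48 = 1710/24 - 48/48 = 70.25.
        z = (W - E[W]) / sqrt(Var[W]) = (16 - 22.5) / 8.3815 = -0.7755.
        Two-sided p = 2*Phi(z) = 0.438035.
Step 6: alpha = 0.1. fail to reject H0.

W+ = 16, W- = 29, W = min = 16, p = 0.438035, fail to reject H0.


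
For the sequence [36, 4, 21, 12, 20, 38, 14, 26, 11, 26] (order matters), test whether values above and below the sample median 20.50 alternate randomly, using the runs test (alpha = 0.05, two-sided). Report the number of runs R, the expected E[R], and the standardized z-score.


Step 1: Compute median = 20.50; label A = above, B = below.
Labels in order: ABABBABABA  (n_A = 5, n_B = 5)
Step 2: Count runs R = 9.
Step 3: Under H0 (random ordering), E[R] = 2*n_A*n_B/(n_A+n_B) + 1 = 2*5*5/10 + 1 = 6.0000.
        Var[R] = 2*n_A*n_B*(2*n_A*n_B - n_A - n_B) / ((n_A+n_B)^2 * (n_A+n_B-1)) = 2000/900 = 2.2222.
        SD[R] = 1.4907.
Step 4: Continuity-corrected z = (R - 0.5 - E[R]) / SD[R] = (9 - 0.5 - 6.0000) / 1.4907 = 1.6771.
Step 5: Two-sided p-value via normal approximation = 2*(1 - Phi(|z|)) = 0.093533.
Step 6: alpha = 0.05. fail to reject H0.

R = 9, z = 1.6771, p = 0.093533, fail to reject H0.


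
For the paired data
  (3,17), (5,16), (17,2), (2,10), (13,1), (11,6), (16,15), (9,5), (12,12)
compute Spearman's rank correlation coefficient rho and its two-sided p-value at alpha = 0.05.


Step 1: Rank x and y separately (midranks; no ties here).
rank(x): 3->2, 5->3, 17->9, 2->1, 13->7, 11->5, 16->8, 9->4, 12->6
rank(y): 17->9, 16->8, 2->2, 10->5, 1->1, 6->4, 15->7, 5->3, 12->6
Step 2: d_i = R_x(i) - R_y(i); compute d_i^2.
  (2-9)^2=49, (3-8)^2=25, (9-2)^2=49, (1-5)^2=16, (7-1)^2=36, (5-4)^2=1, (8-7)^2=1, (4-3)^2=1, (6-6)^2=0
sum(d^2) = 178.
Step 3: rho = 1 - 6*178 / (9*(9^2 - 1)) = 1 - 1068/720 = -0.483333.
Step 4: Under H0, t = rho * sqrt((n-2)/(1-rho^2)) = -1.4607 ~ t(7).
Step 5: Two-sided p-value from the t-distribution with 7 df = 0.187470.
Step 6: alpha = 0.05. fail to reject H0.

rho = -0.4833, p = 0.187470, fail to reject H0 at alpha = 0.05.
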